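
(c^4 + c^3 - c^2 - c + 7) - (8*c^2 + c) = c^4 + c^3 - 9*c^2 - 2*c + 7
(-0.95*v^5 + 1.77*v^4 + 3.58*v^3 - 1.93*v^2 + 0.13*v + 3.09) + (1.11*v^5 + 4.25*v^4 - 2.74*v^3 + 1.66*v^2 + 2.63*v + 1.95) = 0.16*v^5 + 6.02*v^4 + 0.84*v^3 - 0.27*v^2 + 2.76*v + 5.04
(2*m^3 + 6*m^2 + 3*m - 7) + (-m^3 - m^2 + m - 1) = m^3 + 5*m^2 + 4*m - 8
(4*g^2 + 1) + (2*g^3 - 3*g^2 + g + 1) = 2*g^3 + g^2 + g + 2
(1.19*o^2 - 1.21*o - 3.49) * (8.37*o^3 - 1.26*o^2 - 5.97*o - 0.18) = 9.9603*o^5 - 11.6271*o^4 - 34.791*o^3 + 11.4069*o^2 + 21.0531*o + 0.6282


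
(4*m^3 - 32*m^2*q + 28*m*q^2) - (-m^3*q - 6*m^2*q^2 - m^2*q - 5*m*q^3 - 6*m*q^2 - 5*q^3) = m^3*q + 4*m^3 + 6*m^2*q^2 - 31*m^2*q + 5*m*q^3 + 34*m*q^2 + 5*q^3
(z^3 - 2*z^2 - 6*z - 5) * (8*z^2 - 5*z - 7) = 8*z^5 - 21*z^4 - 45*z^3 + 4*z^2 + 67*z + 35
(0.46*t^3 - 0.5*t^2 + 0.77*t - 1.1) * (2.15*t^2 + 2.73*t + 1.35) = 0.989*t^5 + 0.1808*t^4 + 0.9115*t^3 - 0.9379*t^2 - 1.9635*t - 1.485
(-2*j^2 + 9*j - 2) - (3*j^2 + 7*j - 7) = -5*j^2 + 2*j + 5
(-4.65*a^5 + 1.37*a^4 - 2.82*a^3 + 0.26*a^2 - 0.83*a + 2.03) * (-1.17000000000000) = 5.4405*a^5 - 1.6029*a^4 + 3.2994*a^3 - 0.3042*a^2 + 0.9711*a - 2.3751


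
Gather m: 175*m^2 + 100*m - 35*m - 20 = 175*m^2 + 65*m - 20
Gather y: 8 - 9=-1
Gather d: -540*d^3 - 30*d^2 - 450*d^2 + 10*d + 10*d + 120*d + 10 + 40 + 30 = -540*d^3 - 480*d^2 + 140*d + 80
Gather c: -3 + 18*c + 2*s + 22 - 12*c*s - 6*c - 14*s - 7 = c*(12 - 12*s) - 12*s + 12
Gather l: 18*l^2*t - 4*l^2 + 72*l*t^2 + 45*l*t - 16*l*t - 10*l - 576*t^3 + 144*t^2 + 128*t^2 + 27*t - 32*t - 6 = l^2*(18*t - 4) + l*(72*t^2 + 29*t - 10) - 576*t^3 + 272*t^2 - 5*t - 6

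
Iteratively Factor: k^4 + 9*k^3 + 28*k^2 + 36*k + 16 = (k + 4)*(k^3 + 5*k^2 + 8*k + 4) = (k + 2)*(k + 4)*(k^2 + 3*k + 2) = (k + 1)*(k + 2)*(k + 4)*(k + 2)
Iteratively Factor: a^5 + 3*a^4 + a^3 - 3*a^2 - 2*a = (a + 1)*(a^4 + 2*a^3 - a^2 - 2*a) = (a + 1)*(a + 2)*(a^3 - a) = (a + 1)^2*(a + 2)*(a^2 - a) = (a - 1)*(a + 1)^2*(a + 2)*(a)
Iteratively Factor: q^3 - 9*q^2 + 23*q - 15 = (q - 1)*(q^2 - 8*q + 15) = (q - 3)*(q - 1)*(q - 5)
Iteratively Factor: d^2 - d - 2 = (d + 1)*(d - 2)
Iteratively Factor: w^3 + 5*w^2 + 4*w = (w)*(w^2 + 5*w + 4) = w*(w + 4)*(w + 1)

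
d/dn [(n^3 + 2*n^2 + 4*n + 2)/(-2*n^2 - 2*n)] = (-n^4/2 - n^3 + n^2 + 2*n + 1)/(n^2*(n^2 + 2*n + 1))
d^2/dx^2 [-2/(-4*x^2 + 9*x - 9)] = 4*(-16*x^2 + 36*x + (8*x - 9)^2 - 36)/(4*x^2 - 9*x + 9)^3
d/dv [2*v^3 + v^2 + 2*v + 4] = 6*v^2 + 2*v + 2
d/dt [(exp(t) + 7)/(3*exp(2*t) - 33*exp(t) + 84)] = (-(exp(t) + 7)*(2*exp(t) - 11) + exp(2*t) - 11*exp(t) + 28)*exp(t)/(3*(exp(2*t) - 11*exp(t) + 28)^2)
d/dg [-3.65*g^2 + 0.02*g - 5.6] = 0.02 - 7.3*g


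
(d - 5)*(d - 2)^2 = d^3 - 9*d^2 + 24*d - 20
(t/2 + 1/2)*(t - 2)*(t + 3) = t^3/2 + t^2 - 5*t/2 - 3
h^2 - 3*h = h*(h - 3)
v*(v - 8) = v^2 - 8*v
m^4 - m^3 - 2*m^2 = m^2*(m - 2)*(m + 1)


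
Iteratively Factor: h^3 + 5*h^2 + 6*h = (h + 3)*(h^2 + 2*h) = (h + 2)*(h + 3)*(h)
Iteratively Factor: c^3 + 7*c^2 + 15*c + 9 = (c + 1)*(c^2 + 6*c + 9) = (c + 1)*(c + 3)*(c + 3)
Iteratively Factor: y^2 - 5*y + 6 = (y - 2)*(y - 3)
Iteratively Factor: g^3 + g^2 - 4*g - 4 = (g + 2)*(g^2 - g - 2) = (g - 2)*(g + 2)*(g + 1)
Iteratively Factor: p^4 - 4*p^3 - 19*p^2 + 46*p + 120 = (p + 2)*(p^3 - 6*p^2 - 7*p + 60) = (p - 5)*(p + 2)*(p^2 - p - 12) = (p - 5)*(p + 2)*(p + 3)*(p - 4)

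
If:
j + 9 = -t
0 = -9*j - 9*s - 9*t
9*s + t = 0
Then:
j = 72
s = 9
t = -81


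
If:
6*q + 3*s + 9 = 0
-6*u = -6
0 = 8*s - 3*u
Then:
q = -27/16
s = 3/8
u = 1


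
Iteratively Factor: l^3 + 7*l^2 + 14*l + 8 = (l + 1)*(l^2 + 6*l + 8) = (l + 1)*(l + 2)*(l + 4)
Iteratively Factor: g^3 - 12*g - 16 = (g + 2)*(g^2 - 2*g - 8) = (g - 4)*(g + 2)*(g + 2)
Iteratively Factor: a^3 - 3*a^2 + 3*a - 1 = (a - 1)*(a^2 - 2*a + 1) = (a - 1)^2*(a - 1)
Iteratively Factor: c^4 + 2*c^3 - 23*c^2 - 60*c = (c)*(c^3 + 2*c^2 - 23*c - 60) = c*(c - 5)*(c^2 + 7*c + 12) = c*(c - 5)*(c + 3)*(c + 4)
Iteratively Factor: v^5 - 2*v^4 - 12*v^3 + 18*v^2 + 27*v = (v + 1)*(v^4 - 3*v^3 - 9*v^2 + 27*v) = v*(v + 1)*(v^3 - 3*v^2 - 9*v + 27) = v*(v - 3)*(v + 1)*(v^2 - 9) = v*(v - 3)*(v + 1)*(v + 3)*(v - 3)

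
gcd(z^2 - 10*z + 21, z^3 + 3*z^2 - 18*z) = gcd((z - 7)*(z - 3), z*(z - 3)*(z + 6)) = z - 3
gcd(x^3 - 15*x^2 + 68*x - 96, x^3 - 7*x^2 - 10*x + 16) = x - 8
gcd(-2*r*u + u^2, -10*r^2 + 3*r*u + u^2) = 2*r - u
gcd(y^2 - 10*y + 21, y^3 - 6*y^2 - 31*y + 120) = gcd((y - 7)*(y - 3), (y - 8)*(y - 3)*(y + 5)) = y - 3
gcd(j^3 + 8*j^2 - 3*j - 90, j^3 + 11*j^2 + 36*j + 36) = j + 6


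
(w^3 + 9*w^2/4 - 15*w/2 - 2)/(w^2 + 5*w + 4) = (4*w^2 - 7*w - 2)/(4*(w + 1))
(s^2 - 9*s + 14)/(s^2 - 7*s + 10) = (s - 7)/(s - 5)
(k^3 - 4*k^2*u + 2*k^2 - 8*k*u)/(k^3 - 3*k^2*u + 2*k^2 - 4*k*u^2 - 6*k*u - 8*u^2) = k/(k + u)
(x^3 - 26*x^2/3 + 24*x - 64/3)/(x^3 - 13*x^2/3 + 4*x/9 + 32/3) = 3*(x^2 - 6*x + 8)/(3*x^2 - 5*x - 12)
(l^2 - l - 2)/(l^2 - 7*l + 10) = (l + 1)/(l - 5)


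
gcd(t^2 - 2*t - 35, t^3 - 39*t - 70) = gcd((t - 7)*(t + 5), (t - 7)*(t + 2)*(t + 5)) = t^2 - 2*t - 35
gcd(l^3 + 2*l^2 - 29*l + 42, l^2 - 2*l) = l - 2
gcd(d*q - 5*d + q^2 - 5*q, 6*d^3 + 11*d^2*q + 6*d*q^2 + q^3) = d + q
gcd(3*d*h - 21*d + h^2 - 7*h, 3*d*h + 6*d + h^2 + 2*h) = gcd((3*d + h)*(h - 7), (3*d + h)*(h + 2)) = 3*d + h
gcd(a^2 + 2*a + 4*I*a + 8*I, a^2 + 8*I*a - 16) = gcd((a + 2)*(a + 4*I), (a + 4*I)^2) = a + 4*I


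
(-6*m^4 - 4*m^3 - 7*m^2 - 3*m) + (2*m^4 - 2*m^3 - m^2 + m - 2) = -4*m^4 - 6*m^3 - 8*m^2 - 2*m - 2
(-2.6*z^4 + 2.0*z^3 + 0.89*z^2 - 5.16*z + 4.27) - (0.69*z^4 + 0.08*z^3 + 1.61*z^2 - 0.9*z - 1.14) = -3.29*z^4 + 1.92*z^3 - 0.72*z^2 - 4.26*z + 5.41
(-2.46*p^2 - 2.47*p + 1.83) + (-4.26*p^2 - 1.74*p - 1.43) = -6.72*p^2 - 4.21*p + 0.4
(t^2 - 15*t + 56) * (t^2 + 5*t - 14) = t^4 - 10*t^3 - 33*t^2 + 490*t - 784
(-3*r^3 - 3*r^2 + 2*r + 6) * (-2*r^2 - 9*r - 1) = 6*r^5 + 33*r^4 + 26*r^3 - 27*r^2 - 56*r - 6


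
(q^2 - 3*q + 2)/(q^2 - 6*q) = (q^2 - 3*q + 2)/(q*(q - 6))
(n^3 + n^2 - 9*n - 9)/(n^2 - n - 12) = (n^2 - 2*n - 3)/(n - 4)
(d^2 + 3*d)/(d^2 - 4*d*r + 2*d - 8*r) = d*(d + 3)/(d^2 - 4*d*r + 2*d - 8*r)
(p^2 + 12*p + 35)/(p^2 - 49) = (p + 5)/(p - 7)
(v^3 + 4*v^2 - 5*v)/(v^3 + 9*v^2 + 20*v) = (v - 1)/(v + 4)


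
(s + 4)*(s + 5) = s^2 + 9*s + 20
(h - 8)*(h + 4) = h^2 - 4*h - 32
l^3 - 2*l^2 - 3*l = l*(l - 3)*(l + 1)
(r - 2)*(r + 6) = r^2 + 4*r - 12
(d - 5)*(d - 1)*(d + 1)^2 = d^4 - 4*d^3 - 6*d^2 + 4*d + 5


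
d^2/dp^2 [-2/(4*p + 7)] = -64/(4*p + 7)^3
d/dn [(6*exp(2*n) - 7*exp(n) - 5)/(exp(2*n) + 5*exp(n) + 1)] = (37*exp(2*n) + 22*exp(n) + 18)*exp(n)/(exp(4*n) + 10*exp(3*n) + 27*exp(2*n) + 10*exp(n) + 1)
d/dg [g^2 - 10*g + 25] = 2*g - 10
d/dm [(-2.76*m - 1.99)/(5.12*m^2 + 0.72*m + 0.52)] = (14.1312*m^2 + 20.3776*m - 0.00240000000000018)/(26.2144*m^4 + 7.3728*m^3 + 5.8432*m^2 + 0.7488*m + 0.2704)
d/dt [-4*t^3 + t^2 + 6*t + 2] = -12*t^2 + 2*t + 6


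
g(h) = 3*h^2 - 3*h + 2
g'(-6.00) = -39.00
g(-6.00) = 128.00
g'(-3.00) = -21.00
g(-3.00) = 38.00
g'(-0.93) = -8.58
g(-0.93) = 7.38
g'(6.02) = 33.12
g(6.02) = 92.66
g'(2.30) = 10.80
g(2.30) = 10.97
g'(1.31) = 4.86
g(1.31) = 3.22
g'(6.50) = 36.00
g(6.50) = 109.25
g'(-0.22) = -4.32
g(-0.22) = 2.81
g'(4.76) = 25.56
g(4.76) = 55.69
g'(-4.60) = -30.60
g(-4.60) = 79.28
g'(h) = 6*h - 3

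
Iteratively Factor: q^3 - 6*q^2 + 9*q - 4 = (q - 4)*(q^2 - 2*q + 1) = (q - 4)*(q - 1)*(q - 1)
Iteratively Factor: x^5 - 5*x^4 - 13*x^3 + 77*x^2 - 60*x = (x - 1)*(x^4 - 4*x^3 - 17*x^2 + 60*x) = (x - 5)*(x - 1)*(x^3 + x^2 - 12*x) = (x - 5)*(x - 3)*(x - 1)*(x^2 + 4*x) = x*(x - 5)*(x - 3)*(x - 1)*(x + 4)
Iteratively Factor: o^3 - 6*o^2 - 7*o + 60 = (o + 3)*(o^2 - 9*o + 20) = (o - 4)*(o + 3)*(o - 5)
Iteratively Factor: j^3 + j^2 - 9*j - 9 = (j - 3)*(j^2 + 4*j + 3) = (j - 3)*(j + 3)*(j + 1)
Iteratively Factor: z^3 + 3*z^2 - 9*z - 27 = (z + 3)*(z^2 - 9) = (z - 3)*(z + 3)*(z + 3)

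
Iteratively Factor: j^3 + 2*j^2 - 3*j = (j + 3)*(j^2 - j) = (j - 1)*(j + 3)*(j)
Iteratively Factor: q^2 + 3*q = (q + 3)*(q)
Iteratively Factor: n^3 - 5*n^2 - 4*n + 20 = (n - 2)*(n^2 - 3*n - 10) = (n - 5)*(n - 2)*(n + 2)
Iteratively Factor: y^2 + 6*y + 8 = (y + 2)*(y + 4)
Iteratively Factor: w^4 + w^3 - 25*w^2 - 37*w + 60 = (w - 5)*(w^3 + 6*w^2 + 5*w - 12) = (w - 5)*(w + 4)*(w^2 + 2*w - 3) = (w - 5)*(w + 3)*(w + 4)*(w - 1)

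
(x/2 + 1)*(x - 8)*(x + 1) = x^3/2 - 5*x^2/2 - 11*x - 8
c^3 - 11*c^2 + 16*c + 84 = (c - 7)*(c - 6)*(c + 2)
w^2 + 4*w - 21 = (w - 3)*(w + 7)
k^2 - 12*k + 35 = (k - 7)*(k - 5)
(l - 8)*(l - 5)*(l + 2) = l^3 - 11*l^2 + 14*l + 80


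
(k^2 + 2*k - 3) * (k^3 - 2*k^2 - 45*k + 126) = k^5 - 52*k^3 + 42*k^2 + 387*k - 378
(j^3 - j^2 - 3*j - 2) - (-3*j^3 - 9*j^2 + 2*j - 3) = 4*j^3 + 8*j^2 - 5*j + 1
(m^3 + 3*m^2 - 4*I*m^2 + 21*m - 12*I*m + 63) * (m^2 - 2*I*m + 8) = m^5 + 3*m^4 - 6*I*m^4 + 21*m^3 - 18*I*m^3 + 63*m^2 - 74*I*m^2 + 168*m - 222*I*m + 504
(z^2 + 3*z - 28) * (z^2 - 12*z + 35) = z^4 - 9*z^3 - 29*z^2 + 441*z - 980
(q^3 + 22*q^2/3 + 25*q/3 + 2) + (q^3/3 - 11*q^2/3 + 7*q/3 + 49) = 4*q^3/3 + 11*q^2/3 + 32*q/3 + 51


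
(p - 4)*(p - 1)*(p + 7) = p^3 + 2*p^2 - 31*p + 28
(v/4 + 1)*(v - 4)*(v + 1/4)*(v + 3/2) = v^4/4 + 7*v^3/16 - 125*v^2/32 - 7*v - 3/2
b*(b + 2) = b^2 + 2*b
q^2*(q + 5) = q^3 + 5*q^2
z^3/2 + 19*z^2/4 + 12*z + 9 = (z/2 + 1)*(z + 3/2)*(z + 6)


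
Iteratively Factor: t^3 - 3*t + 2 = (t - 1)*(t^2 + t - 2) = (t - 1)^2*(t + 2)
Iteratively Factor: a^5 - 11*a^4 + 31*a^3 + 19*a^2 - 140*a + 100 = (a + 2)*(a^4 - 13*a^3 + 57*a^2 - 95*a + 50) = (a - 2)*(a + 2)*(a^3 - 11*a^2 + 35*a - 25) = (a - 5)*(a - 2)*(a + 2)*(a^2 - 6*a + 5) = (a - 5)^2*(a - 2)*(a + 2)*(a - 1)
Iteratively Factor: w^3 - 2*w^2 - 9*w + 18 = (w - 3)*(w^2 + w - 6) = (w - 3)*(w - 2)*(w + 3)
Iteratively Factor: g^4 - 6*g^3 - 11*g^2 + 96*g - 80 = (g - 5)*(g^3 - g^2 - 16*g + 16) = (g - 5)*(g + 4)*(g^2 - 5*g + 4) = (g - 5)*(g - 1)*(g + 4)*(g - 4)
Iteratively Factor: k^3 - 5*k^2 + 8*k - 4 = (k - 2)*(k^2 - 3*k + 2) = (k - 2)*(k - 1)*(k - 2)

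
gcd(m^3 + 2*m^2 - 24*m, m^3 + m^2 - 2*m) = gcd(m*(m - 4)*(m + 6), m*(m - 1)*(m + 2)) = m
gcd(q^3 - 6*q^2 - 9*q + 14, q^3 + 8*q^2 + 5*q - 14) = q^2 + q - 2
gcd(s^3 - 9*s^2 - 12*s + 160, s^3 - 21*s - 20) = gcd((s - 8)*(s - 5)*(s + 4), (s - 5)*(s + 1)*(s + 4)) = s^2 - s - 20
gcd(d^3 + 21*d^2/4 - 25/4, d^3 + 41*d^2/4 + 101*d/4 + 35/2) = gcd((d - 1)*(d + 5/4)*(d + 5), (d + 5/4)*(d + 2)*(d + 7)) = d + 5/4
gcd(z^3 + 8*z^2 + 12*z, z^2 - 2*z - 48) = z + 6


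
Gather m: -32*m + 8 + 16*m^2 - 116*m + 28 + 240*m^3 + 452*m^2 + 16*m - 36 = 240*m^3 + 468*m^2 - 132*m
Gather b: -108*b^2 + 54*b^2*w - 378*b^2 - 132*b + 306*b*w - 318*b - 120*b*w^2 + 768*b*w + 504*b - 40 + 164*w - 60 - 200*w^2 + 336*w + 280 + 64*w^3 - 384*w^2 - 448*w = b^2*(54*w - 486) + b*(-120*w^2 + 1074*w + 54) + 64*w^3 - 584*w^2 + 52*w + 180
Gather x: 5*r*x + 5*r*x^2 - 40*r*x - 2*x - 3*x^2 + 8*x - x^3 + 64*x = -x^3 + x^2*(5*r - 3) + x*(70 - 35*r)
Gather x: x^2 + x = x^2 + x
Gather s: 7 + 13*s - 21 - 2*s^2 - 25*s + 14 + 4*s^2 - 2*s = 2*s^2 - 14*s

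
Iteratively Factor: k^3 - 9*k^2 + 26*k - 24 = (k - 2)*(k^2 - 7*k + 12) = (k - 4)*(k - 2)*(k - 3)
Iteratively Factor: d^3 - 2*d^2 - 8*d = (d)*(d^2 - 2*d - 8) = d*(d - 4)*(d + 2)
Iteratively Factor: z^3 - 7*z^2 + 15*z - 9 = (z - 1)*(z^2 - 6*z + 9) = (z - 3)*(z - 1)*(z - 3)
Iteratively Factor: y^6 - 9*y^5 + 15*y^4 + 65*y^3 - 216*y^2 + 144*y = (y - 4)*(y^5 - 5*y^4 - 5*y^3 + 45*y^2 - 36*y) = y*(y - 4)*(y^4 - 5*y^3 - 5*y^2 + 45*y - 36) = y*(y - 4)*(y - 3)*(y^3 - 2*y^2 - 11*y + 12) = y*(y - 4)*(y - 3)*(y - 1)*(y^2 - y - 12) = y*(y - 4)^2*(y - 3)*(y - 1)*(y + 3)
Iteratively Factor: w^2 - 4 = (w - 2)*(w + 2)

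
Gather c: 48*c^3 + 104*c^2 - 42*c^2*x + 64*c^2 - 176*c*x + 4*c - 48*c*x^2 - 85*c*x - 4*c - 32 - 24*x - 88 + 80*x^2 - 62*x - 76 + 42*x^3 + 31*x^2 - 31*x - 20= 48*c^3 + c^2*(168 - 42*x) + c*(-48*x^2 - 261*x) + 42*x^3 + 111*x^2 - 117*x - 216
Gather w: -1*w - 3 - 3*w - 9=-4*w - 12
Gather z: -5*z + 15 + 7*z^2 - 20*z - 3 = 7*z^2 - 25*z + 12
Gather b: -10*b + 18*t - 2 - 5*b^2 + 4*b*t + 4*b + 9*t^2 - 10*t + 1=-5*b^2 + b*(4*t - 6) + 9*t^2 + 8*t - 1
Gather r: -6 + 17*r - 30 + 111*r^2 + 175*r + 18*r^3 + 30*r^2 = 18*r^3 + 141*r^2 + 192*r - 36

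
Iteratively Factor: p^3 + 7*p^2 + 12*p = (p)*(p^2 + 7*p + 12) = p*(p + 3)*(p + 4)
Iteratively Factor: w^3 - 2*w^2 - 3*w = (w)*(w^2 - 2*w - 3) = w*(w - 3)*(w + 1)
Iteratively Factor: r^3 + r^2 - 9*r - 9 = (r + 3)*(r^2 - 2*r - 3) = (r + 1)*(r + 3)*(r - 3)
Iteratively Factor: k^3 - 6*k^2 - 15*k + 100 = (k + 4)*(k^2 - 10*k + 25) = (k - 5)*(k + 4)*(k - 5)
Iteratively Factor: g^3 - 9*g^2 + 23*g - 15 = (g - 3)*(g^2 - 6*g + 5) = (g - 5)*(g - 3)*(g - 1)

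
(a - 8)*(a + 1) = a^2 - 7*a - 8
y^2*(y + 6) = y^3 + 6*y^2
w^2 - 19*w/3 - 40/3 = (w - 8)*(w + 5/3)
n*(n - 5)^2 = n^3 - 10*n^2 + 25*n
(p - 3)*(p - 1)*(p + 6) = p^3 + 2*p^2 - 21*p + 18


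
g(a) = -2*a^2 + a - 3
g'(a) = 1 - 4*a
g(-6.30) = -88.68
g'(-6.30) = 26.20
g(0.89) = -3.69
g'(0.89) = -2.56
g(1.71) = -7.14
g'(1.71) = -5.84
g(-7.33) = -117.79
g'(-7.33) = 30.32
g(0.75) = -3.38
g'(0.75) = -2.00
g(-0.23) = -3.34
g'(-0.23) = 1.92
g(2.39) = -12.03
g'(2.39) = -8.56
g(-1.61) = -9.79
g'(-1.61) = 7.44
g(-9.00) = -174.00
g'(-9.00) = 37.00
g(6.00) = -69.00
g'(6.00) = -23.00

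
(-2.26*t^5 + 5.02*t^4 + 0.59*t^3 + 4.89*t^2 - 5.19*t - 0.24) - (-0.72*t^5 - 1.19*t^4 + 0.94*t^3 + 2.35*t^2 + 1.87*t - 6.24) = -1.54*t^5 + 6.21*t^4 - 0.35*t^3 + 2.54*t^2 - 7.06*t + 6.0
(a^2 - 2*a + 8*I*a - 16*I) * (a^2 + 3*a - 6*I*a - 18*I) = a^4 + a^3 + 2*I*a^3 + 42*a^2 + 2*I*a^2 + 48*a - 12*I*a - 288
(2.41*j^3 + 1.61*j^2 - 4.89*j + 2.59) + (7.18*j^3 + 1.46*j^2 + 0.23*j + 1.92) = 9.59*j^3 + 3.07*j^2 - 4.66*j + 4.51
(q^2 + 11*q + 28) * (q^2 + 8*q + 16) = q^4 + 19*q^3 + 132*q^2 + 400*q + 448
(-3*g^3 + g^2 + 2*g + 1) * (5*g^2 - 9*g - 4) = -15*g^5 + 32*g^4 + 13*g^3 - 17*g^2 - 17*g - 4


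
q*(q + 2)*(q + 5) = q^3 + 7*q^2 + 10*q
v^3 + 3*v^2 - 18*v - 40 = (v - 4)*(v + 2)*(v + 5)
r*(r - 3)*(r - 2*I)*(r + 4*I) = r^4 - 3*r^3 + 2*I*r^3 + 8*r^2 - 6*I*r^2 - 24*r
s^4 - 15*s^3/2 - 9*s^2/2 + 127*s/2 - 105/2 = (s - 7)*(s - 5/2)*(s - 1)*(s + 3)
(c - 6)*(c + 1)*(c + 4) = c^3 - c^2 - 26*c - 24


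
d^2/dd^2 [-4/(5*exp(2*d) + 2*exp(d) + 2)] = 8*(-4*(5*exp(d) + 1)^2*exp(d) + (10*exp(d) + 1)*(5*exp(2*d) + 2*exp(d) + 2))*exp(d)/(5*exp(2*d) + 2*exp(d) + 2)^3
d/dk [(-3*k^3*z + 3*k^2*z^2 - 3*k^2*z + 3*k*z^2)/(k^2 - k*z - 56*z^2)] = 3*z*(k*(2*k - z)*(k^2 - k*z + k - z) + (-k^2 + k*z + 56*z^2)*(3*k^2 - 2*k*z + 2*k - z))/(-k^2 + k*z + 56*z^2)^2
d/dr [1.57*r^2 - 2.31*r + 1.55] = 3.14*r - 2.31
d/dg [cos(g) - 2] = -sin(g)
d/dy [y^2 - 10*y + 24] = 2*y - 10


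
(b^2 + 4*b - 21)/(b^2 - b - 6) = (b + 7)/(b + 2)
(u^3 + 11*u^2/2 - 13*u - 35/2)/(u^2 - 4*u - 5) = (2*u^2 + 9*u - 35)/(2*(u - 5))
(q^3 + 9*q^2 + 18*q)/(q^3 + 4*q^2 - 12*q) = (q + 3)/(q - 2)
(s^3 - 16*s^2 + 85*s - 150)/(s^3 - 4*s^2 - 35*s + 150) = (s - 6)/(s + 6)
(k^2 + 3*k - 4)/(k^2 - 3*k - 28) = (k - 1)/(k - 7)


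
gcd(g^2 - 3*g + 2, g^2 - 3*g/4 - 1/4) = g - 1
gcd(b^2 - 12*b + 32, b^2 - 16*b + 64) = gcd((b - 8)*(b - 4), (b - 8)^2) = b - 8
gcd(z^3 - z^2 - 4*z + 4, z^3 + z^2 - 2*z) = z^2 + z - 2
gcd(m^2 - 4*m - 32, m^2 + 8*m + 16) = m + 4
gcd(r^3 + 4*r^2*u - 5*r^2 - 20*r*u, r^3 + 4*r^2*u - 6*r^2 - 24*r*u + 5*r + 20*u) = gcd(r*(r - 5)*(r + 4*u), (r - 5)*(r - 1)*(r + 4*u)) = r^2 + 4*r*u - 5*r - 20*u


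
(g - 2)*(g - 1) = g^2 - 3*g + 2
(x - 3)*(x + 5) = x^2 + 2*x - 15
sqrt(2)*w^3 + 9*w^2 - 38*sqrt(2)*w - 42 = (w - 3*sqrt(2))*(w + 7*sqrt(2))*(sqrt(2)*w + 1)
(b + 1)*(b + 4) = b^2 + 5*b + 4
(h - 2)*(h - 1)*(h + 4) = h^3 + h^2 - 10*h + 8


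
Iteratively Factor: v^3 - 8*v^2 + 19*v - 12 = (v - 3)*(v^2 - 5*v + 4) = (v - 3)*(v - 1)*(v - 4)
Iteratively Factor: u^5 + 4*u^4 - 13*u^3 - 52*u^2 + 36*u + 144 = (u + 2)*(u^4 + 2*u^3 - 17*u^2 - 18*u + 72) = (u - 3)*(u + 2)*(u^3 + 5*u^2 - 2*u - 24) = (u - 3)*(u + 2)*(u + 3)*(u^2 + 2*u - 8) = (u - 3)*(u - 2)*(u + 2)*(u + 3)*(u + 4)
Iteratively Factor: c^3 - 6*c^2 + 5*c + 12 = (c - 4)*(c^2 - 2*c - 3) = (c - 4)*(c + 1)*(c - 3)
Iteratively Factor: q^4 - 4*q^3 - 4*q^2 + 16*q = (q + 2)*(q^3 - 6*q^2 + 8*q) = (q - 2)*(q + 2)*(q^2 - 4*q) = q*(q - 2)*(q + 2)*(q - 4)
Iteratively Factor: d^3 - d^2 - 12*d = (d)*(d^2 - d - 12) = d*(d + 3)*(d - 4)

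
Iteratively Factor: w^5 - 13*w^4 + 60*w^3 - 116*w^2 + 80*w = (w - 4)*(w^4 - 9*w^3 + 24*w^2 - 20*w) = (w - 4)*(w - 2)*(w^3 - 7*w^2 + 10*w) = w*(w - 4)*(w - 2)*(w^2 - 7*w + 10) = w*(w - 5)*(w - 4)*(w - 2)*(w - 2)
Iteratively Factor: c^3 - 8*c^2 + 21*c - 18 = (c - 2)*(c^2 - 6*c + 9) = (c - 3)*(c - 2)*(c - 3)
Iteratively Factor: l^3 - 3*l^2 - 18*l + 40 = (l - 2)*(l^2 - l - 20) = (l - 2)*(l + 4)*(l - 5)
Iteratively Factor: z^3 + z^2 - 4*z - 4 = (z + 1)*(z^2 - 4) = (z + 1)*(z + 2)*(z - 2)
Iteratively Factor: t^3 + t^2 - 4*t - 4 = (t + 2)*(t^2 - t - 2) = (t - 2)*(t + 2)*(t + 1)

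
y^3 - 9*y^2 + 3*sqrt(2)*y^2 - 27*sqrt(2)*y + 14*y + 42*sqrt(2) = (y - 7)*(y - 2)*(y + 3*sqrt(2))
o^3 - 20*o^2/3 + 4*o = o*(o - 6)*(o - 2/3)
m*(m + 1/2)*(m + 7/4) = m^3 + 9*m^2/4 + 7*m/8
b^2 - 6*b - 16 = (b - 8)*(b + 2)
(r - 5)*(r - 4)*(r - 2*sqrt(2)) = r^3 - 9*r^2 - 2*sqrt(2)*r^2 + 20*r + 18*sqrt(2)*r - 40*sqrt(2)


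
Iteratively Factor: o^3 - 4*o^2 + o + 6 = (o - 2)*(o^2 - 2*o - 3) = (o - 3)*(o - 2)*(o + 1)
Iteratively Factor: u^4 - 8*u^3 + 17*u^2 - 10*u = (u)*(u^3 - 8*u^2 + 17*u - 10) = u*(u - 5)*(u^2 - 3*u + 2) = u*(u - 5)*(u - 1)*(u - 2)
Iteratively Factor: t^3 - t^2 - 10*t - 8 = (t - 4)*(t^2 + 3*t + 2) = (t - 4)*(t + 2)*(t + 1)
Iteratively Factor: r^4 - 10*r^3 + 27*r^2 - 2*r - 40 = (r - 5)*(r^3 - 5*r^2 + 2*r + 8) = (r - 5)*(r - 2)*(r^2 - 3*r - 4) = (r - 5)*(r - 4)*(r - 2)*(r + 1)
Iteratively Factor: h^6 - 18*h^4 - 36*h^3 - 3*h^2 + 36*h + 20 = (h + 1)*(h^5 - h^4 - 17*h^3 - 19*h^2 + 16*h + 20) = (h - 1)*(h + 1)*(h^4 - 17*h^2 - 36*h - 20) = (h - 1)*(h + 1)*(h + 2)*(h^3 - 2*h^2 - 13*h - 10) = (h - 5)*(h - 1)*(h + 1)*(h + 2)*(h^2 + 3*h + 2) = (h - 5)*(h - 1)*(h + 1)^2*(h + 2)*(h + 2)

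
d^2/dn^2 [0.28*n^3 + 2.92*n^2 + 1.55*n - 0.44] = 1.68*n + 5.84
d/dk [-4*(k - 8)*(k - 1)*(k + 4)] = -12*k^2 + 40*k + 112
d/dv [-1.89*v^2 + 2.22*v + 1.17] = 2.22 - 3.78*v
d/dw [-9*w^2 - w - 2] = -18*w - 1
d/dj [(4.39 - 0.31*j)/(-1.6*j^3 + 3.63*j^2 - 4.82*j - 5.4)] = (-0.992*j^3 + 22.1973*j^2 - 31.8714*j + 22.8338)/(2.56*j^6 - 11.616*j^5 + 28.6009*j^4 - 17.7132*j^3 - 15.9716*j^2 + 52.056*j + 29.16)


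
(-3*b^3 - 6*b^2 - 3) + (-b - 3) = -3*b^3 - 6*b^2 - b - 6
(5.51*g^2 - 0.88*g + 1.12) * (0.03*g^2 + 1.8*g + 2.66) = 0.1653*g^4 + 9.8916*g^3 + 13.1062*g^2 - 0.3248*g + 2.9792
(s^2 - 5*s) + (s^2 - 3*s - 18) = 2*s^2 - 8*s - 18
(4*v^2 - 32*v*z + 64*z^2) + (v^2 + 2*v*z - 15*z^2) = 5*v^2 - 30*v*z + 49*z^2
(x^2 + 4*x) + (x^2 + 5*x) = 2*x^2 + 9*x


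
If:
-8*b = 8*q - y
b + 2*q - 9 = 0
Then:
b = y/4 - 9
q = 9 - y/8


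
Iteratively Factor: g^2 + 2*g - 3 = (g - 1)*(g + 3)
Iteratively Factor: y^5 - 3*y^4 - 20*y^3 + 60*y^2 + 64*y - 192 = (y - 2)*(y^4 - y^3 - 22*y^2 + 16*y + 96) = (y - 3)*(y - 2)*(y^3 + 2*y^2 - 16*y - 32) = (y - 3)*(y - 2)*(y + 2)*(y^2 - 16) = (y - 3)*(y - 2)*(y + 2)*(y + 4)*(y - 4)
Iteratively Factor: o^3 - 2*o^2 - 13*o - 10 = (o - 5)*(o^2 + 3*o + 2) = (o - 5)*(o + 1)*(o + 2)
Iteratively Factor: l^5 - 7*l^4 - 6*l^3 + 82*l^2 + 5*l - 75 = (l - 5)*(l^4 - 2*l^3 - 16*l^2 + 2*l + 15) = (l - 5)^2*(l^3 + 3*l^2 - l - 3) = (l - 5)^2*(l - 1)*(l^2 + 4*l + 3) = (l - 5)^2*(l - 1)*(l + 1)*(l + 3)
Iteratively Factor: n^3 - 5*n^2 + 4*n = (n - 4)*(n^2 - n) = (n - 4)*(n - 1)*(n)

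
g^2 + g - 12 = (g - 3)*(g + 4)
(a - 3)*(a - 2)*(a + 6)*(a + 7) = a^4 + 8*a^3 - 17*a^2 - 132*a + 252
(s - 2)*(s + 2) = s^2 - 4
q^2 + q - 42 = (q - 6)*(q + 7)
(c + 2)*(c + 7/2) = c^2 + 11*c/2 + 7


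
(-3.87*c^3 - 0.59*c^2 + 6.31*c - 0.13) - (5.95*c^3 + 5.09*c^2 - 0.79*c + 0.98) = -9.82*c^3 - 5.68*c^2 + 7.1*c - 1.11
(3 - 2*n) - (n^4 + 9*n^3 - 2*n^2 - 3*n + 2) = -n^4 - 9*n^3 + 2*n^2 + n + 1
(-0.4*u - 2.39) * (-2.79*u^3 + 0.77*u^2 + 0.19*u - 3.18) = 1.116*u^4 + 6.3601*u^3 - 1.9163*u^2 + 0.8179*u + 7.6002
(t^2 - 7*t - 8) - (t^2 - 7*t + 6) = -14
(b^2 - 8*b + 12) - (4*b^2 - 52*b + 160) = -3*b^2 + 44*b - 148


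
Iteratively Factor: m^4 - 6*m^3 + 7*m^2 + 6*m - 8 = (m - 4)*(m^3 - 2*m^2 - m + 2) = (m - 4)*(m - 1)*(m^2 - m - 2) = (m - 4)*(m - 2)*(m - 1)*(m + 1)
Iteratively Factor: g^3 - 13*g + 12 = (g - 1)*(g^2 + g - 12) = (g - 3)*(g - 1)*(g + 4)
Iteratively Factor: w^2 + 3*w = (w)*(w + 3)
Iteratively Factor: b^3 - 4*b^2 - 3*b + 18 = (b - 3)*(b^2 - b - 6) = (b - 3)^2*(b + 2)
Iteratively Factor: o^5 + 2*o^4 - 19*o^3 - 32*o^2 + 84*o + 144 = (o + 4)*(o^4 - 2*o^3 - 11*o^2 + 12*o + 36) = (o + 2)*(o + 4)*(o^3 - 4*o^2 - 3*o + 18) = (o - 3)*(o + 2)*(o + 4)*(o^2 - o - 6) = (o - 3)^2*(o + 2)*(o + 4)*(o + 2)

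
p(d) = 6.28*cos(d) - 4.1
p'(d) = -6.28*sin(d)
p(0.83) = 0.14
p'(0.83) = -4.63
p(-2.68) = -9.72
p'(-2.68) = 2.80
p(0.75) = 0.50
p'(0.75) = -4.28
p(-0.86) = -0.00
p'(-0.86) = 4.76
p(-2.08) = -7.16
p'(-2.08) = 5.48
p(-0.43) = 1.61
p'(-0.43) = 2.62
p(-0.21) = 2.04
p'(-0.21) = 1.31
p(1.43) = -3.22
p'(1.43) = -6.22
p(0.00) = 2.18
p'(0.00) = 0.00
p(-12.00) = 1.20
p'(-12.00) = -3.37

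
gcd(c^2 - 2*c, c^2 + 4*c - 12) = c - 2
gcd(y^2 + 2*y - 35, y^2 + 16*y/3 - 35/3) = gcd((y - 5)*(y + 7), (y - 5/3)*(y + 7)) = y + 7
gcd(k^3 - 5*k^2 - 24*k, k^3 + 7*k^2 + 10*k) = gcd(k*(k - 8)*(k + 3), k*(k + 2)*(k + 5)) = k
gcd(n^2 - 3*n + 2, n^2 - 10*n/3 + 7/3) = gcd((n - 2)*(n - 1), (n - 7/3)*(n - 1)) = n - 1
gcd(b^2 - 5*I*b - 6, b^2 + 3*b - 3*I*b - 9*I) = b - 3*I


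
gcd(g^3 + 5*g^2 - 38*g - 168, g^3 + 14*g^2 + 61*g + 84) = g^2 + 11*g + 28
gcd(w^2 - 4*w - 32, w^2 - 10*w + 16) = w - 8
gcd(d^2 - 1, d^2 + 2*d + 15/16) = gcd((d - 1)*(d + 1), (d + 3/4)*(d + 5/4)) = 1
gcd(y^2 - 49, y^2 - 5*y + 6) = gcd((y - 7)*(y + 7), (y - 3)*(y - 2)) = 1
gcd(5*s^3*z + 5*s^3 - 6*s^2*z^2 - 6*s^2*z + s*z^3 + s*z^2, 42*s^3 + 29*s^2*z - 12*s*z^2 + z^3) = 1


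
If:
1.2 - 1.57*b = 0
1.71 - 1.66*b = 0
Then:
No Solution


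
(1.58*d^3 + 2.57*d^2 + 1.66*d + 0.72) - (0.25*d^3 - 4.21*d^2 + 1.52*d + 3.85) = 1.33*d^3 + 6.78*d^2 + 0.14*d - 3.13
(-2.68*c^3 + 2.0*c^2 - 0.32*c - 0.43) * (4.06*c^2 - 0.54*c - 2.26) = -10.8808*c^5 + 9.5672*c^4 + 3.6776*c^3 - 6.093*c^2 + 0.9554*c + 0.9718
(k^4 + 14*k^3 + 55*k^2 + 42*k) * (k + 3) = k^5 + 17*k^4 + 97*k^3 + 207*k^2 + 126*k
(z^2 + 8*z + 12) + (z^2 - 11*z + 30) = 2*z^2 - 3*z + 42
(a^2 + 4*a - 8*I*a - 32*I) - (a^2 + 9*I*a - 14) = 4*a - 17*I*a + 14 - 32*I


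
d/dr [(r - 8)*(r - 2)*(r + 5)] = 3*r^2 - 10*r - 34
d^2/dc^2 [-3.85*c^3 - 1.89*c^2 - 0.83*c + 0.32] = -23.1*c - 3.78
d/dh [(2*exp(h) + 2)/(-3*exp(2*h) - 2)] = 2*(6*(exp(h) + 1)*exp(h) - 3*exp(2*h) - 2)*exp(h)/(3*exp(2*h) + 2)^2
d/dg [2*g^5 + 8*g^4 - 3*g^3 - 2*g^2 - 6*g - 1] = 10*g^4 + 32*g^3 - 9*g^2 - 4*g - 6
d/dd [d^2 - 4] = 2*d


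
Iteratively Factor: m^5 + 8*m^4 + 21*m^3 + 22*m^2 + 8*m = (m + 1)*(m^4 + 7*m^3 + 14*m^2 + 8*m) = (m + 1)*(m + 2)*(m^3 + 5*m^2 + 4*m) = (m + 1)^2*(m + 2)*(m^2 + 4*m) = m*(m + 1)^2*(m + 2)*(m + 4)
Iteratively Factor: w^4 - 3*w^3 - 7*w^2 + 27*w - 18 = (w - 2)*(w^3 - w^2 - 9*w + 9) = (w - 2)*(w + 3)*(w^2 - 4*w + 3) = (w - 2)*(w - 1)*(w + 3)*(w - 3)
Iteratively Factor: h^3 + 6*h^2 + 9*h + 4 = (h + 1)*(h^2 + 5*h + 4) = (h + 1)*(h + 4)*(h + 1)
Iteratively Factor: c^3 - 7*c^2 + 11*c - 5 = (c - 1)*(c^2 - 6*c + 5) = (c - 5)*(c - 1)*(c - 1)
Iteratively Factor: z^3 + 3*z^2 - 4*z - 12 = (z + 3)*(z^2 - 4) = (z - 2)*(z + 3)*(z + 2)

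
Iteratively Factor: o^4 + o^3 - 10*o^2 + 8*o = (o + 4)*(o^3 - 3*o^2 + 2*o) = (o - 1)*(o + 4)*(o^2 - 2*o) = (o - 2)*(o - 1)*(o + 4)*(o)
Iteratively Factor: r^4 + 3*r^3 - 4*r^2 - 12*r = (r + 3)*(r^3 - 4*r) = (r + 2)*(r + 3)*(r^2 - 2*r) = (r - 2)*(r + 2)*(r + 3)*(r)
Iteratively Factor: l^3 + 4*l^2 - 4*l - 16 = (l - 2)*(l^2 + 6*l + 8) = (l - 2)*(l + 2)*(l + 4)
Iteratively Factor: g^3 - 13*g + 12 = (g + 4)*(g^2 - 4*g + 3) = (g - 3)*(g + 4)*(g - 1)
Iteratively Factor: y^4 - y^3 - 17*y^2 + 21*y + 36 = (y + 4)*(y^3 - 5*y^2 + 3*y + 9) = (y - 3)*(y + 4)*(y^2 - 2*y - 3) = (y - 3)^2*(y + 4)*(y + 1)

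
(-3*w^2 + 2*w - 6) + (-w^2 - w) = -4*w^2 + w - 6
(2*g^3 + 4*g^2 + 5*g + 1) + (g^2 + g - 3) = 2*g^3 + 5*g^2 + 6*g - 2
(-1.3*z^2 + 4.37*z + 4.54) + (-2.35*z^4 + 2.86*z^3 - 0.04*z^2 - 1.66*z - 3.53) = -2.35*z^4 + 2.86*z^3 - 1.34*z^2 + 2.71*z + 1.01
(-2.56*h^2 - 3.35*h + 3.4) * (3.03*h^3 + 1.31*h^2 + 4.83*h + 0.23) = -7.7568*h^5 - 13.5041*h^4 - 6.4513*h^3 - 12.3153*h^2 + 15.6515*h + 0.782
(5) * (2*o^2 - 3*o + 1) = 10*o^2 - 15*o + 5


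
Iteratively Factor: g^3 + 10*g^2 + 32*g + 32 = (g + 2)*(g^2 + 8*g + 16) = (g + 2)*(g + 4)*(g + 4)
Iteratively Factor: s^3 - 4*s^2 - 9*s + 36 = (s - 3)*(s^2 - s - 12) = (s - 3)*(s + 3)*(s - 4)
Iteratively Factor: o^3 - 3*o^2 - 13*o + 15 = (o - 1)*(o^2 - 2*o - 15) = (o - 1)*(o + 3)*(o - 5)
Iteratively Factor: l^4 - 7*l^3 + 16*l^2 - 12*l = (l - 2)*(l^3 - 5*l^2 + 6*l) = (l - 3)*(l - 2)*(l^2 - 2*l) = l*(l - 3)*(l - 2)*(l - 2)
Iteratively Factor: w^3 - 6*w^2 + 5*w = (w)*(w^2 - 6*w + 5) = w*(w - 1)*(w - 5)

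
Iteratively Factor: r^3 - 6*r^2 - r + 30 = (r - 3)*(r^2 - 3*r - 10) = (r - 5)*(r - 3)*(r + 2)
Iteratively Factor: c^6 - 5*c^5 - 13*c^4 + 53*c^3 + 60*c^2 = (c - 4)*(c^5 - c^4 - 17*c^3 - 15*c^2) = c*(c - 4)*(c^4 - c^3 - 17*c^2 - 15*c) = c^2*(c - 4)*(c^3 - c^2 - 17*c - 15) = c^2*(c - 4)*(c + 1)*(c^2 - 2*c - 15) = c^2*(c - 4)*(c + 1)*(c + 3)*(c - 5)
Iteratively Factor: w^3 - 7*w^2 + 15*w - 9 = (w - 1)*(w^2 - 6*w + 9) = (w - 3)*(w - 1)*(w - 3)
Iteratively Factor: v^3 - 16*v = (v - 4)*(v^2 + 4*v) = (v - 4)*(v + 4)*(v)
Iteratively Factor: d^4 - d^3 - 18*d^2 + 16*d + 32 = (d - 2)*(d^3 + d^2 - 16*d - 16) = (d - 2)*(d + 4)*(d^2 - 3*d - 4) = (d - 4)*(d - 2)*(d + 4)*(d + 1)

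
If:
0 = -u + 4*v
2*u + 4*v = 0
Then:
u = 0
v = 0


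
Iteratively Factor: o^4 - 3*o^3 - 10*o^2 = (o + 2)*(o^3 - 5*o^2) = o*(o + 2)*(o^2 - 5*o) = o*(o - 5)*(o + 2)*(o)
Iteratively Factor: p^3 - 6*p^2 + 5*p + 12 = (p + 1)*(p^2 - 7*p + 12) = (p - 3)*(p + 1)*(p - 4)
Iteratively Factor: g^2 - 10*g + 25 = (g - 5)*(g - 5)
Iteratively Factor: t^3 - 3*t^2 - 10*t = (t - 5)*(t^2 + 2*t) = t*(t - 5)*(t + 2)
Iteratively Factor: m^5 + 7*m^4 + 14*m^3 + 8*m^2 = (m)*(m^4 + 7*m^3 + 14*m^2 + 8*m) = m^2*(m^3 + 7*m^2 + 14*m + 8) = m^2*(m + 1)*(m^2 + 6*m + 8) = m^2*(m + 1)*(m + 4)*(m + 2)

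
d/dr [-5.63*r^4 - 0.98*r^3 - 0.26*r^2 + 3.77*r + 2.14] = -22.52*r^3 - 2.94*r^2 - 0.52*r + 3.77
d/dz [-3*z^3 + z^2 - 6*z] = -9*z^2 + 2*z - 6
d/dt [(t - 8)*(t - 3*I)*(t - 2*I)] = 3*t^2 + t*(-16 - 10*I) - 6 + 40*I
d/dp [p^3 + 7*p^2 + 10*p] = 3*p^2 + 14*p + 10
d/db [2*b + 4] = 2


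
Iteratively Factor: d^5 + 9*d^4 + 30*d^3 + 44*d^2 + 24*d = (d + 3)*(d^4 + 6*d^3 + 12*d^2 + 8*d) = (d + 2)*(d + 3)*(d^3 + 4*d^2 + 4*d) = (d + 2)^2*(d + 3)*(d^2 + 2*d) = d*(d + 2)^2*(d + 3)*(d + 2)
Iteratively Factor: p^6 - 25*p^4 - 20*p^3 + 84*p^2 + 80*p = (p + 1)*(p^5 - p^4 - 24*p^3 + 4*p^2 + 80*p) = (p - 5)*(p + 1)*(p^4 + 4*p^3 - 4*p^2 - 16*p) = (p - 5)*(p + 1)*(p + 4)*(p^3 - 4*p) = (p - 5)*(p + 1)*(p + 2)*(p + 4)*(p^2 - 2*p) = p*(p - 5)*(p + 1)*(p + 2)*(p + 4)*(p - 2)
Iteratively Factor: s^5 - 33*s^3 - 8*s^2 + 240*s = (s + 4)*(s^4 - 4*s^3 - 17*s^2 + 60*s) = (s - 5)*(s + 4)*(s^3 + s^2 - 12*s) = (s - 5)*(s - 3)*(s + 4)*(s^2 + 4*s) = (s - 5)*(s - 3)*(s + 4)^2*(s)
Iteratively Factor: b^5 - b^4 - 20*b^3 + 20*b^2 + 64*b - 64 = (b - 2)*(b^4 + b^3 - 18*b^2 - 16*b + 32) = (b - 2)*(b + 4)*(b^3 - 3*b^2 - 6*b + 8) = (b - 2)*(b - 1)*(b + 4)*(b^2 - 2*b - 8) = (b - 4)*(b - 2)*(b - 1)*(b + 4)*(b + 2)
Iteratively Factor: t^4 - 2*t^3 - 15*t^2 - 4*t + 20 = (t - 1)*(t^3 - t^2 - 16*t - 20) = (t - 5)*(t - 1)*(t^2 + 4*t + 4) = (t - 5)*(t - 1)*(t + 2)*(t + 2)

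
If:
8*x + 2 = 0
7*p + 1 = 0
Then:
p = -1/7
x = -1/4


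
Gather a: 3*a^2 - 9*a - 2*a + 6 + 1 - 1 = 3*a^2 - 11*a + 6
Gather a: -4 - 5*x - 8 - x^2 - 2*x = -x^2 - 7*x - 12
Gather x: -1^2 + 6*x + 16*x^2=16*x^2 + 6*x - 1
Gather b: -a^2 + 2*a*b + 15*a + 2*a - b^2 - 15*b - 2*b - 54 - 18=-a^2 + 17*a - b^2 + b*(2*a - 17) - 72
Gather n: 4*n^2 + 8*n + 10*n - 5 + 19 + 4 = 4*n^2 + 18*n + 18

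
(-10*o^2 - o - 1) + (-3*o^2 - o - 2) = -13*o^2 - 2*o - 3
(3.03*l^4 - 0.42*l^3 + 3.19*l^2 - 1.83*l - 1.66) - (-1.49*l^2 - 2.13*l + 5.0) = 3.03*l^4 - 0.42*l^3 + 4.68*l^2 + 0.3*l - 6.66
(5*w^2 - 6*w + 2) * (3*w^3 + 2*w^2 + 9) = 15*w^5 - 8*w^4 - 6*w^3 + 49*w^2 - 54*w + 18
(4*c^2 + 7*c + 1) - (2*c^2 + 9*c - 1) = 2*c^2 - 2*c + 2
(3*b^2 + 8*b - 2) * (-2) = -6*b^2 - 16*b + 4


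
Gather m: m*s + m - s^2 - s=m*(s + 1) - s^2 - s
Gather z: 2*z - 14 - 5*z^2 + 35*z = -5*z^2 + 37*z - 14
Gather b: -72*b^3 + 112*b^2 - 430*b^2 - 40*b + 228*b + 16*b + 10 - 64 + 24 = -72*b^3 - 318*b^2 + 204*b - 30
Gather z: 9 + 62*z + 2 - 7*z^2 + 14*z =-7*z^2 + 76*z + 11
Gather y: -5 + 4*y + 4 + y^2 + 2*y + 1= y^2 + 6*y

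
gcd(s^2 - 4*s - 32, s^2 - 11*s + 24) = s - 8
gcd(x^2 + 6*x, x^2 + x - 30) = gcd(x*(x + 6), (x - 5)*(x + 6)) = x + 6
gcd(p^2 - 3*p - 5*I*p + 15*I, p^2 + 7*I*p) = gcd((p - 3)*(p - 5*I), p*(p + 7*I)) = 1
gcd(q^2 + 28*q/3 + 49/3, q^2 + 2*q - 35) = q + 7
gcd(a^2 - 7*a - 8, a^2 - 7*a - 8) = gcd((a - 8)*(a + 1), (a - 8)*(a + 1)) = a^2 - 7*a - 8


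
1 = 1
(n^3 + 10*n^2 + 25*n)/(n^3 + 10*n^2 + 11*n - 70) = n*(n + 5)/(n^2 + 5*n - 14)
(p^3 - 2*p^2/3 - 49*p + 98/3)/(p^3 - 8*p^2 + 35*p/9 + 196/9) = 3*(3*p^2 + 19*p - 14)/(9*p^2 - 9*p - 28)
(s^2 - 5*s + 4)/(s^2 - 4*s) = (s - 1)/s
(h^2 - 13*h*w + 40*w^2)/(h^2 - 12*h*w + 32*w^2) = (-h + 5*w)/(-h + 4*w)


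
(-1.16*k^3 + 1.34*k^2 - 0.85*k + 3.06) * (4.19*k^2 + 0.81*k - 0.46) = -4.8604*k^5 + 4.675*k^4 - 1.9425*k^3 + 11.5165*k^2 + 2.8696*k - 1.4076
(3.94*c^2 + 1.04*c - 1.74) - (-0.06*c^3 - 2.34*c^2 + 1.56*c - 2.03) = 0.06*c^3 + 6.28*c^2 - 0.52*c + 0.29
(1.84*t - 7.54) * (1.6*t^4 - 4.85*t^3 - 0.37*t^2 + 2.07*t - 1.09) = 2.944*t^5 - 20.988*t^4 + 35.8882*t^3 + 6.5986*t^2 - 17.6134*t + 8.2186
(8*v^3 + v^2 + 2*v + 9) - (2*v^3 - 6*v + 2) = 6*v^3 + v^2 + 8*v + 7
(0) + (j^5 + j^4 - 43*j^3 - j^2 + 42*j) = j^5 + j^4 - 43*j^3 - j^2 + 42*j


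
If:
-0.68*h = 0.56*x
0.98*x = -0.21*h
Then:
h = 0.00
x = 0.00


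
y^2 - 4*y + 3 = (y - 3)*(y - 1)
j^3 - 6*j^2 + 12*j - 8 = (j - 2)^3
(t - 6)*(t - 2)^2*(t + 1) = t^4 - 9*t^3 + 18*t^2 + 4*t - 24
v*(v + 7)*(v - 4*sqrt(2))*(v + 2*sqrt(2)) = v^4 - 2*sqrt(2)*v^3 + 7*v^3 - 14*sqrt(2)*v^2 - 16*v^2 - 112*v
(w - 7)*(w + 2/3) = w^2 - 19*w/3 - 14/3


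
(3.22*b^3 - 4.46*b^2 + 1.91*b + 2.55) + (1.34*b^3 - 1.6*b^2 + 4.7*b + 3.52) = 4.56*b^3 - 6.06*b^2 + 6.61*b + 6.07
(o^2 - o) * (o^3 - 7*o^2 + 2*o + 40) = o^5 - 8*o^4 + 9*o^3 + 38*o^2 - 40*o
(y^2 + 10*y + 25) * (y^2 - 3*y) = y^4 + 7*y^3 - 5*y^2 - 75*y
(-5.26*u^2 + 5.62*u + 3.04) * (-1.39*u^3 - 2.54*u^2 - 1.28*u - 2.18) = 7.3114*u^5 + 5.5486*u^4 - 11.7676*u^3 - 3.4484*u^2 - 16.1428*u - 6.6272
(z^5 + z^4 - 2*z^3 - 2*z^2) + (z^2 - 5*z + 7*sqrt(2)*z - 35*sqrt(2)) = z^5 + z^4 - 2*z^3 - z^2 - 5*z + 7*sqrt(2)*z - 35*sqrt(2)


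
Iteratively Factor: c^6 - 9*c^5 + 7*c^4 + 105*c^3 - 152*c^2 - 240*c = (c + 3)*(c^5 - 12*c^4 + 43*c^3 - 24*c^2 - 80*c) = (c - 4)*(c + 3)*(c^4 - 8*c^3 + 11*c^2 + 20*c) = (c - 5)*(c - 4)*(c + 3)*(c^3 - 3*c^2 - 4*c) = (c - 5)*(c - 4)^2*(c + 3)*(c^2 + c) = c*(c - 5)*(c - 4)^2*(c + 3)*(c + 1)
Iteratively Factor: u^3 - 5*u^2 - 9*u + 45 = (u - 5)*(u^2 - 9) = (u - 5)*(u + 3)*(u - 3)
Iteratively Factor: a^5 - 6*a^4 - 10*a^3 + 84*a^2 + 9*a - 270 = (a - 3)*(a^4 - 3*a^3 - 19*a^2 + 27*a + 90) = (a - 3)*(a + 3)*(a^3 - 6*a^2 - a + 30) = (a - 3)*(a + 2)*(a + 3)*(a^2 - 8*a + 15) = (a - 5)*(a - 3)*(a + 2)*(a + 3)*(a - 3)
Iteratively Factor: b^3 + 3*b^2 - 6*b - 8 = (b + 1)*(b^2 + 2*b - 8) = (b + 1)*(b + 4)*(b - 2)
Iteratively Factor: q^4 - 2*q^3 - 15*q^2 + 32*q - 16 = (q - 4)*(q^3 + 2*q^2 - 7*q + 4) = (q - 4)*(q - 1)*(q^2 + 3*q - 4) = (q - 4)*(q - 1)*(q + 4)*(q - 1)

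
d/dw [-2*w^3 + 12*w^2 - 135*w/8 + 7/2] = -6*w^2 + 24*w - 135/8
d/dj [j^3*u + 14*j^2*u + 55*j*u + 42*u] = u*(3*j^2 + 28*j + 55)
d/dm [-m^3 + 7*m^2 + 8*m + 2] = -3*m^2 + 14*m + 8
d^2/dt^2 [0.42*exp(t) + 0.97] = 0.42*exp(t)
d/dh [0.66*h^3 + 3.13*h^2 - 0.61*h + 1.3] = 1.98*h^2 + 6.26*h - 0.61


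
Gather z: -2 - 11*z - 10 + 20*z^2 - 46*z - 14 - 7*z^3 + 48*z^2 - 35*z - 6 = -7*z^3 + 68*z^2 - 92*z - 32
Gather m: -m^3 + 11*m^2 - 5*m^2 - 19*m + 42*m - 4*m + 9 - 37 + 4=-m^3 + 6*m^2 + 19*m - 24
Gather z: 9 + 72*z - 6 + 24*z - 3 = 96*z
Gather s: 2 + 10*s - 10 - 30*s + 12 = 4 - 20*s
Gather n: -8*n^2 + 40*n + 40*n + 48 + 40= -8*n^2 + 80*n + 88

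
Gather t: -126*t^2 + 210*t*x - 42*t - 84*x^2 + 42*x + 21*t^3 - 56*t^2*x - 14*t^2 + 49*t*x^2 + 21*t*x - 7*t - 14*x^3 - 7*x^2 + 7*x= 21*t^3 + t^2*(-56*x - 140) + t*(49*x^2 + 231*x - 49) - 14*x^3 - 91*x^2 + 49*x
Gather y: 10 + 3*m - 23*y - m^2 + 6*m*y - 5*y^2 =-m^2 + 3*m - 5*y^2 + y*(6*m - 23) + 10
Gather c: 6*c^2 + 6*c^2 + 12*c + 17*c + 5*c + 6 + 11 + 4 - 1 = 12*c^2 + 34*c + 20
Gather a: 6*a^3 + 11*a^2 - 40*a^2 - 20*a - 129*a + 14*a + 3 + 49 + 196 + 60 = 6*a^3 - 29*a^2 - 135*a + 308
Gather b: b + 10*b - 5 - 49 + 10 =11*b - 44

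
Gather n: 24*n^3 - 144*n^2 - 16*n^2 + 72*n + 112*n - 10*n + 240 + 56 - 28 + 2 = 24*n^3 - 160*n^2 + 174*n + 270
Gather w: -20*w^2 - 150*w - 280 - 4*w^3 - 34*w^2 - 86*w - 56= -4*w^3 - 54*w^2 - 236*w - 336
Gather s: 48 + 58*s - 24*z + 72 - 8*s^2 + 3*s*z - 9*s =-8*s^2 + s*(3*z + 49) - 24*z + 120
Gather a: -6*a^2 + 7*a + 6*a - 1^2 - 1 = -6*a^2 + 13*a - 2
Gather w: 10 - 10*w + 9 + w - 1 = 18 - 9*w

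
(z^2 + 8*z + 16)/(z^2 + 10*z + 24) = (z + 4)/(z + 6)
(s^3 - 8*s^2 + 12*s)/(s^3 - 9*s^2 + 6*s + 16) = s*(s - 6)/(s^2 - 7*s - 8)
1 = 1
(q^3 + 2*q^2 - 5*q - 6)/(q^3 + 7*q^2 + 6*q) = (q^2 + q - 6)/(q*(q + 6))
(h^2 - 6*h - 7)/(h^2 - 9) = (h^2 - 6*h - 7)/(h^2 - 9)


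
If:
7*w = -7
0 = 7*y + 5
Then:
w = -1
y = -5/7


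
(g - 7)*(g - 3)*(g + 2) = g^3 - 8*g^2 + g + 42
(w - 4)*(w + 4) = w^2 - 16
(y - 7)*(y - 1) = y^2 - 8*y + 7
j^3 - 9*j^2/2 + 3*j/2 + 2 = (j - 4)*(j - 1)*(j + 1/2)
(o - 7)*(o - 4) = o^2 - 11*o + 28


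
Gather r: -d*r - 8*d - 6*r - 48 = -8*d + r*(-d - 6) - 48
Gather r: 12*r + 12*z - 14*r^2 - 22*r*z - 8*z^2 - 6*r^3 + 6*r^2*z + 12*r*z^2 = -6*r^3 + r^2*(6*z - 14) + r*(12*z^2 - 22*z + 12) - 8*z^2 + 12*z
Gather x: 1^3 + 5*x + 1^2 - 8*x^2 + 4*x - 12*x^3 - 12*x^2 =-12*x^3 - 20*x^2 + 9*x + 2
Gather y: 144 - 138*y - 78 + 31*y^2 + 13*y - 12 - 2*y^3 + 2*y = -2*y^3 + 31*y^2 - 123*y + 54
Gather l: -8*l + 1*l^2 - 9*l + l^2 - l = 2*l^2 - 18*l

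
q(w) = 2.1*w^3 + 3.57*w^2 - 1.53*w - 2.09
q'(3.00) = 76.59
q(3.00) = 82.15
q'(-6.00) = 182.43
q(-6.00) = -317.99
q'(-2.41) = 17.85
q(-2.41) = -7.06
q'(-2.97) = 32.84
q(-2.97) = -21.07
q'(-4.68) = 103.04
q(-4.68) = -131.99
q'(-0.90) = -2.85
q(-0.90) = 0.65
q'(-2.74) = 26.20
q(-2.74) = -14.29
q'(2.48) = 54.92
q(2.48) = 48.10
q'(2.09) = 40.91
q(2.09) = 29.48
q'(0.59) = 4.88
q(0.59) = -1.32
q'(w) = 6.3*w^2 + 7.14*w - 1.53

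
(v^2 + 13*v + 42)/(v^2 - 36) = (v + 7)/(v - 6)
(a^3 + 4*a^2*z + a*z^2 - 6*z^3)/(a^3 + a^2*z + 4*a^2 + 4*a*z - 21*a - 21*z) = (a^3 + 4*a^2*z + a*z^2 - 6*z^3)/(a^3 + a^2*z + 4*a^2 + 4*a*z - 21*a - 21*z)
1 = 1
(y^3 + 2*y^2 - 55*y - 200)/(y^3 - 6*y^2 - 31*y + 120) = (y + 5)/(y - 3)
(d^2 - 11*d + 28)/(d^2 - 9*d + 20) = (d - 7)/(d - 5)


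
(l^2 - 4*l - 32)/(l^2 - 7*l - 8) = (l + 4)/(l + 1)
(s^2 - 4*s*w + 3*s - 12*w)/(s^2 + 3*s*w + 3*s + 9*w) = (s - 4*w)/(s + 3*w)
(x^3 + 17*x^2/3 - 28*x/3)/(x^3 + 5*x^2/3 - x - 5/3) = x*(3*x^2 + 17*x - 28)/(3*x^3 + 5*x^2 - 3*x - 5)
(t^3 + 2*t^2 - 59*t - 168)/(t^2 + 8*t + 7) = (t^2 - 5*t - 24)/(t + 1)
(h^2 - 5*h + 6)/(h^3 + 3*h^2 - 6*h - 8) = (h - 3)/(h^2 + 5*h + 4)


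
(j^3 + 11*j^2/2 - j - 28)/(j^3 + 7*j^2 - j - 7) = (j^3 + 11*j^2/2 - j - 28)/(j^3 + 7*j^2 - j - 7)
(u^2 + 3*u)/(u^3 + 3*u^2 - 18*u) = (u + 3)/(u^2 + 3*u - 18)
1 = 1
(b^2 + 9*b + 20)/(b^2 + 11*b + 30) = (b + 4)/(b + 6)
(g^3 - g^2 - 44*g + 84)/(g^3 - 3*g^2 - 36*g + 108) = (g^2 + 5*g - 14)/(g^2 + 3*g - 18)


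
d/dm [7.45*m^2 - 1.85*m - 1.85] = 14.9*m - 1.85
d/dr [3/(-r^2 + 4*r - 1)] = 6*(r - 2)/(r^2 - 4*r + 1)^2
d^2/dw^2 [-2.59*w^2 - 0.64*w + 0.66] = -5.18000000000000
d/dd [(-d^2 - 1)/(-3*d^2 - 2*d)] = 2*(d^2 - 3*d - 1)/(d^2*(9*d^2 + 12*d + 4))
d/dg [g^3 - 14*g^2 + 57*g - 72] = 3*g^2 - 28*g + 57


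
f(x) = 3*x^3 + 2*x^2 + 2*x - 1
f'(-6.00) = 302.00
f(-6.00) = -589.00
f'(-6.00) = 302.00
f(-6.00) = -589.00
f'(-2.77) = 59.98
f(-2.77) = -54.96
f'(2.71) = 78.94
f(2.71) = 78.82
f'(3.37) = 117.69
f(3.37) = 143.27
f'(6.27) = 380.90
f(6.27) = 829.64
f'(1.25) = 21.06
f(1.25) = 10.48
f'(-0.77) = 4.26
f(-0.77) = -2.72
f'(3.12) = 102.09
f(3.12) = 115.82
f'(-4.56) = 170.90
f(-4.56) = -252.99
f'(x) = 9*x^2 + 4*x + 2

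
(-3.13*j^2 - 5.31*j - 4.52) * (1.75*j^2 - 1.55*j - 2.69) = -5.4775*j^4 - 4.441*j^3 + 8.7402*j^2 + 21.2899*j + 12.1588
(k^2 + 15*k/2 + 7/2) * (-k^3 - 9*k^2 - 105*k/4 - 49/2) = -k^5 - 33*k^4/2 - 389*k^3/4 - 2023*k^2/8 - 2205*k/8 - 343/4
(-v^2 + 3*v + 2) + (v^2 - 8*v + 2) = 4 - 5*v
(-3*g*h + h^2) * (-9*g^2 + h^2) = 27*g^3*h - 9*g^2*h^2 - 3*g*h^3 + h^4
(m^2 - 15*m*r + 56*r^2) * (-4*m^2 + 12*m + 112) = -4*m^4 + 60*m^3*r + 12*m^3 - 224*m^2*r^2 - 180*m^2*r + 112*m^2 + 672*m*r^2 - 1680*m*r + 6272*r^2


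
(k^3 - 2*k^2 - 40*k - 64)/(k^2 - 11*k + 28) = (k^3 - 2*k^2 - 40*k - 64)/(k^2 - 11*k + 28)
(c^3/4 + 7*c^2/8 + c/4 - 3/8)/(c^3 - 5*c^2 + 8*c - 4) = (2*c^3 + 7*c^2 + 2*c - 3)/(8*(c^3 - 5*c^2 + 8*c - 4))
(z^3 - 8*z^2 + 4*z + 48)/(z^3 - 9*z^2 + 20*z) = (z^2 - 4*z - 12)/(z*(z - 5))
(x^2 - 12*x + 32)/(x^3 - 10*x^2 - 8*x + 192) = (x - 4)/(x^2 - 2*x - 24)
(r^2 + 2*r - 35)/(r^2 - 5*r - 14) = (-r^2 - 2*r + 35)/(-r^2 + 5*r + 14)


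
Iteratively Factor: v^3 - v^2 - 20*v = (v + 4)*(v^2 - 5*v) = v*(v + 4)*(v - 5)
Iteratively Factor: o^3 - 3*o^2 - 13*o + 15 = (o - 5)*(o^2 + 2*o - 3) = (o - 5)*(o + 3)*(o - 1)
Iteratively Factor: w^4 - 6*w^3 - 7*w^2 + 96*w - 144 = (w - 4)*(w^3 - 2*w^2 - 15*w + 36) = (w - 4)*(w - 3)*(w^2 + w - 12) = (w - 4)*(w - 3)^2*(w + 4)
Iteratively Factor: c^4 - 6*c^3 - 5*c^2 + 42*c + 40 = (c + 1)*(c^3 - 7*c^2 + 2*c + 40) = (c - 5)*(c + 1)*(c^2 - 2*c - 8) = (c - 5)*(c - 4)*(c + 1)*(c + 2)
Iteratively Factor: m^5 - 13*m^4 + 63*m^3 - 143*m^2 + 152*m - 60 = (m - 2)*(m^4 - 11*m^3 + 41*m^2 - 61*m + 30) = (m - 3)*(m - 2)*(m^3 - 8*m^2 + 17*m - 10) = (m - 5)*(m - 3)*(m - 2)*(m^2 - 3*m + 2) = (m - 5)*(m - 3)*(m - 2)^2*(m - 1)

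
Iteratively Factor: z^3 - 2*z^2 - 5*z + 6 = (z + 2)*(z^2 - 4*z + 3) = (z - 3)*(z + 2)*(z - 1)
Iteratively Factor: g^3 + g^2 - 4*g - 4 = (g - 2)*(g^2 + 3*g + 2) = (g - 2)*(g + 2)*(g + 1)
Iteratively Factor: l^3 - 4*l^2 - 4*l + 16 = (l - 4)*(l^2 - 4) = (l - 4)*(l - 2)*(l + 2)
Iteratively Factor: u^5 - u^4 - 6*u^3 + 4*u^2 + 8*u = (u - 2)*(u^4 + u^3 - 4*u^2 - 4*u) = (u - 2)*(u + 2)*(u^3 - u^2 - 2*u) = (u - 2)*(u + 1)*(u + 2)*(u^2 - 2*u) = u*(u - 2)*(u + 1)*(u + 2)*(u - 2)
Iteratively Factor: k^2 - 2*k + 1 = (k - 1)*(k - 1)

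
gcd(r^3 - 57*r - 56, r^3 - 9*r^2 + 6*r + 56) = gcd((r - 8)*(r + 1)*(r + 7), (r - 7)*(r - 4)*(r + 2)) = 1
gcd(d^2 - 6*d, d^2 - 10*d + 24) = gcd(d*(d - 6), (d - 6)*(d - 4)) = d - 6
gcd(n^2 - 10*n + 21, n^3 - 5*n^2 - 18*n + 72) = n - 3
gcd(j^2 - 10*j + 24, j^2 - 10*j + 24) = j^2 - 10*j + 24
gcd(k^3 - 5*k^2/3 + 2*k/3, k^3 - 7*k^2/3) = k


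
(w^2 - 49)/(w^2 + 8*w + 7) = (w - 7)/(w + 1)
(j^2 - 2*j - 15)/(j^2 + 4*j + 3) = (j - 5)/(j + 1)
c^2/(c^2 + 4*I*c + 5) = c^2/(c^2 + 4*I*c + 5)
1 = 1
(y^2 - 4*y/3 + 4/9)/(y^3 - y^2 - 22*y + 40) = (y^2 - 4*y/3 + 4/9)/(y^3 - y^2 - 22*y + 40)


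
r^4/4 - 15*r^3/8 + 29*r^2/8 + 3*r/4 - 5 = (r/4 + 1/4)*(r - 4)*(r - 5/2)*(r - 2)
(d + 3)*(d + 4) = d^2 + 7*d + 12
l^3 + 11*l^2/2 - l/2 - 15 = (l - 3/2)*(l + 2)*(l + 5)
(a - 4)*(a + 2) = a^2 - 2*a - 8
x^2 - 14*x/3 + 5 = (x - 3)*(x - 5/3)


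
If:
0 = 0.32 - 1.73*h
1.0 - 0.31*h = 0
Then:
No Solution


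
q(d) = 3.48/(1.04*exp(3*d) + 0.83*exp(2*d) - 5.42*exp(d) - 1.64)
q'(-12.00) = 0.00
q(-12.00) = -2.12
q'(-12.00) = 0.00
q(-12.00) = -2.12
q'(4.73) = -0.00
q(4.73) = 0.00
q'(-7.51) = 0.00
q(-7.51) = -2.12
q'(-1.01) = 0.47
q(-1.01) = -1.01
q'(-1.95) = 0.44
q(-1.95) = -1.46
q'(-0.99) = 0.47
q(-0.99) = -1.00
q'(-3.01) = 0.25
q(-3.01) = -1.83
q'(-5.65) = 0.02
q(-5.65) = -2.10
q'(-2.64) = 0.32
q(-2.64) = -1.72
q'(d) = 3.48*(-3.12*exp(3*d) - 1.66*exp(2*d) + 5.42*exp(d))/(1.04*exp(3*d) + 0.83*exp(2*d) - 5.42*exp(d) - 1.64)^2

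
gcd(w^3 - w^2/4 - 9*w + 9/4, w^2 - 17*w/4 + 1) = w - 1/4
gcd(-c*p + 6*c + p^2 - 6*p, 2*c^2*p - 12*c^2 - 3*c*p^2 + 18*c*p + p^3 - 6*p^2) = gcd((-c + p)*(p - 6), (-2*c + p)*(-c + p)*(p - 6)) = -c*p + 6*c + p^2 - 6*p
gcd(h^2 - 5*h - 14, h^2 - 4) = h + 2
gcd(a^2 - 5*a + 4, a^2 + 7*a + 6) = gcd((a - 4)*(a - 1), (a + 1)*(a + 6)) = 1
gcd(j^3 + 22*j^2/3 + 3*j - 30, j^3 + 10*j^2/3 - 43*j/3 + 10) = j^2 + 13*j/3 - 10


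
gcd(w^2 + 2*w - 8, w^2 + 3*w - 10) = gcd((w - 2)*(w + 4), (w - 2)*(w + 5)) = w - 2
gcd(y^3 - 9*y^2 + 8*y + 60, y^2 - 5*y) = y - 5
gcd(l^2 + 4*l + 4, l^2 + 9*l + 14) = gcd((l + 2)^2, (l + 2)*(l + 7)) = l + 2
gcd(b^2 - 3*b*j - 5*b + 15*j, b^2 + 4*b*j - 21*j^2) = b - 3*j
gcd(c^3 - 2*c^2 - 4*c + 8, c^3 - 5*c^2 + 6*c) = c - 2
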